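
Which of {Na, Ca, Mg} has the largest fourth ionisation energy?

Mg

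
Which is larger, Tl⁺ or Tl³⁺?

Both ions have Z = 81 protons, but Tl³⁺ has lost more electrons, so its remaining electrons feel a larger effective nuclear charge per electron and are pulled in more tightly.
Higher positive charge → smaller ion, so Tl⁺ > Tl³⁺.

Tl⁺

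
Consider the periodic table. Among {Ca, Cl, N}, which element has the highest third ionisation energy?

Ca

The third ionization energy removes an electron from the +2 ion. For each element: Ca²⁺ is the bare [Ar] core; Cl²⁺ still has 5 valence electrons; N²⁺ still has 3 valence electrons.
Pulling an electron out of a noble-gas core costs far more than removing a remaining valence electron, so Ca sits at the high end of IE_3.
Valence configurations: Cl²⁺ [Ne]3s²3p³, N²⁺ [He]2s²2p¹.
The numbers (kJ/mol): Ca 4912, Cl 3822, N 4578.
Hence IE_3: Cl < N < Ca.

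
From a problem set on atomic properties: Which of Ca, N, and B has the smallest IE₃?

After 2 electrons have been removed, what remains? Ca²⁺ is the bare [Ar] core; N²⁺ still has 3 valence electrons; B²⁺ still has 1 valence electron.
Pulling an electron out of a noble-gas core costs far more than removing a remaining valence electron, so Ca sits at the high end of IE_3.
Valence configurations: N²⁺ [He]2s²2p¹, B²⁺ [He]2s¹.
Approximate IE_3 values (kJ/mol): Ca 4912, N 4578, B 3660.
Putting it together, IE_3: B < N < Ca.

B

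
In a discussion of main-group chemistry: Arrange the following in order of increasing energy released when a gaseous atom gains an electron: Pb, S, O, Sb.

Pb < Sb < O < S

O is in period 2, group 16; S is in period 3, group 16; Sb is in period 5, group 15; Pb is in period 6, group 14.
Electron affinity generally becomes more exothermic across a period toward the halogens and less exothermic down a group.
These span different periods and groups, so the two trends combine.
Sb > Pb: both effects reinforce here, so Sb is clearly the higher of the two.
O > Sb: relative to Sb, both the across-period and down-group shifts push O's electron affinity up.
S > O: this pair runs against the simple trend — see the exception note.
Note the exception: S has a higher electron affinity than O, contrary to the simple trend — the compact 2p subshell of O repels the added electron more than S's larger 3p does.
Tabulated electron affinity (kJ/mol): O 141, S 200, Sb 103, Pb 35.
So from lowest to highest: Pb < Sb < O < S.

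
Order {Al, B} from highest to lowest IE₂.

B, Al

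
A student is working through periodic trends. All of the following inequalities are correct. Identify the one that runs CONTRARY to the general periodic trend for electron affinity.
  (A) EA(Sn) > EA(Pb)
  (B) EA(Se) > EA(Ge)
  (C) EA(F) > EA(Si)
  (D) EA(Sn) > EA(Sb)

(D)

The general trend: electron affinity increases across a period and decreases down a group.
(A) Sn (period 5, group 14) vs Pb (period 6, group 14): the stated order agrees with the simple trend.
(B) Se (period 4, group 16) vs Ge (period 4, group 14): the stated order agrees with the simple trend.
(C) F (period 2, group 17) vs Si (period 3, group 14): the stated order agrees with the simple trend.
(D) Sn (period 5, group 14) vs Sb (period 5, group 15): the stated order contradicts the simple trend.
The exception is (D): adding an electron to Sb's half-filled 5p³ is unfavourable, so Sn has the more exothermic EA.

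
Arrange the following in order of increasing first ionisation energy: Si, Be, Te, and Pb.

Be is in period 2, group 2; Si is in period 3, group 14; Te is in period 5, group 16; Pb is in period 6, group 14.
Removing the outermost electron gets harder across a period and easier down a group.
These span different periods and groups, so the two trends combine.
Si > Pb: they share group 14; the group trend gives Si the larger value.
Te > Si: the two effects oppose for this pair; the across-period effect wins (869 vs 786 kJ/mol).
Be > Te: the two effects oppose for this pair; the down-group effect wins (900 vs 869 kJ/mol).
Approximate values (kJ/mol): Be 900, Si 786, Te 869, Pb 716.
So from lowest to highest: Pb < Si < Te < Be.

Pb, Si, Te, Be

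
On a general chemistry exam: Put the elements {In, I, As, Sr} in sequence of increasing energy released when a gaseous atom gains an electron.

Sr < In < As < I

As is in period 4, group 15; Sr is in period 5, group 2; In is in period 5, group 13; I is in period 5, group 17.
Adding an electron releases more energy for atoms nearer the top right (short of the noble gases).
Neither a single period nor a single group — weigh both effects.
In > Sr: both are in period 5; the period trend gives In the larger value.
As > In: relative to In, both the across-period and down-group shifts push As's electron affinity up.
I > As: period and group pull opposite ways; the across-period shift dominates (295 vs 78 kJ/mol).
For reference (kJ/mol): As 78, Sr 5, In 29, I 295.
So from lowest to highest: Sr < In < As < I.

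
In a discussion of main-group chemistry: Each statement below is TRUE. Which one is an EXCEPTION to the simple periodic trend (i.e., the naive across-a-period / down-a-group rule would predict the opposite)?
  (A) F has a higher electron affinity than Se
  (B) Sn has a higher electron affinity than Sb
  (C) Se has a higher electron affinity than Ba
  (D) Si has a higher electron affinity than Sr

(B)

The general trend: electron affinity increases across a period and decreases down a group.
(A) F (period 2, group 17) vs Se (period 4, group 16): the stated order agrees with the simple trend.
(B) Sn (period 5, group 14) vs Sb (period 5, group 15): the stated order contradicts the simple trend.
(C) Se (period 4, group 16) vs Ba (period 6, group 2): the stated order agrees with the simple trend.
(D) Si (period 3, group 14) vs Sr (period 5, group 2): the stated order agrees with the simple trend.
The exception is (B): adding an electron to Sb's half-filled 5p³ is unfavourable, so Sn has the more exothermic EA.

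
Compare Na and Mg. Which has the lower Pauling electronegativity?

Atoms toward the upper right of the periodic table pull bonding electrons most strongly.
All lie in period 3, so electronegativity increases left to right.
So Na has the lower Pauling electronegativity (Na < Mg).

Na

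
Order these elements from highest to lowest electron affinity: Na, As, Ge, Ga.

Na is in period 3, group 1; Ga is in period 4, group 13; Ge is in period 4, group 14; As is in period 4, group 15.
EA tends to increase across a period and decrease down a group, though the pattern is less regular than for IE or radius.
Here both period and group differ, so the two effects have to be weighed against each other.
Na > Ga: the two effects oppose for this pair; the down-group effect wins (53 vs 29 kJ/mol).
As > Na: period and group pull opposite ways; the across-period shift dominates (78 vs 53 kJ/mol).
Ge > As: this pair runs against the simple trend — see the exception note.
Note the exception: Ge has a higher electron affinity than As, contrary to the simple trend — adding an electron to As's half-filled 4p³ is unfavourable, so Ge (4p²) has the more exothermic EA.
Tabulated electron affinity (kJ/mol): Na 53, Ga 29, Ge 119, As 78.
So from highest to lowest: Ge > As > Na > Ga.

Ge > As > Na > Ga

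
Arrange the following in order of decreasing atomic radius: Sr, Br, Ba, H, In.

H is in period 1, group 1; Br is in period 4, group 17; Sr is in period 5, group 2; In is in period 5, group 13; Ba is in period 6, group 2.
Moving right in a period, electrons are added to the same shell under a stronger nuclear pull, so atoms get smaller; moving down, a new shell is opened and atoms get larger.
Here both period and group differ, so the two effects have to be weighed against each other.
Br > H: period and group pull opposite ways; the down-group shift dominates (114 vs 32 pm).
In > Br: both effects reinforce here, so In is clearly the larger of the two.
Sr > In: both are in period 5; the period trend gives Sr the larger value.
Ba > Sr: they share group 2; the group trend gives Ba the larger value.
Approximate values (pm): H 32, Br 114, Sr 185, In 142, Ba 196.
So from largest to smallest: Ba > Sr > In > Br > H.

Ba, Sr, In, Br, H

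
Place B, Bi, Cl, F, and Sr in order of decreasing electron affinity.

Cl > F > Bi > B > Sr

B is in period 2, group 13; F is in period 2, group 17; Cl is in period 3, group 17; Sr is in period 5, group 2; Bi is in period 6, group 15.
EA tends to increase across a period and decrease down a group, though the pattern is less regular than for IE or radius.
Here both period and group differ, so the two effects have to be weighed against each other.
B > Sr: both effects reinforce here, so B is clearly the higher of the two.
Bi > B: period and group pull opposite ways; the across-period shift dominates (91 vs 27 kJ/mol).
F > Bi: both effects reinforce here, so F is clearly the higher of the two.
Cl > F: this pair runs against the simple trend — see the exception note.
Note the exception: Cl has a higher electron affinity than F, contrary to the simple trend — F's small 2p subshell makes the incoming electron feel strong e⁻–e⁻ repulsion, so Cl actually releases more energy on gaining an electron.
For reference (kJ/mol): B 27, F 328, Cl 349, Sr 5, Bi 91.
So from highest to lowest: Cl > F > Bi > B > Sr.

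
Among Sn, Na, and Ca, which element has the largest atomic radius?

Ca

Na is in period 3, group 1; Ca is in period 4, group 2; Sn is in period 5, group 14.
Moving right in a period, electrons are added to the same shell under a stronger nuclear pull, so atoms get smaller; moving down, a new shell is opened and atoms get larger.
These span different periods and groups, so the two trends combine.
Na > Sn: the two effects oppose for this pair; the across-period effect wins (155 vs 140 pm).
Ca > Na: period and group pull opposite ways; the down-group shift dominates (171 vs 155 pm).
Tabulated atomic radius (pm): Na 155, Ca 171, Sn 140.
The largest atomic radius among these belongs to Ca.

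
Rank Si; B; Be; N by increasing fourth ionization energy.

Consider each +3 ion: Si³⁺ still has 1 valence electron; B³⁺ is the bare [He] core; Be³⁺ is already 1 electron into the core; N³⁺ still has 2 valence electrons.
Breaking into a closed-shell core is much more expensive than removing a leftover valence electron — Be and B have the largest IE_4 here.
Valence configurations: Si³⁺ [Ne]3s¹, N³⁺ [He]2s².
Tabulated IE_4 (kJ/mol): Si 4356, B 25026, Be 21007, N 7475.
Putting it together, IE_4: Si < N < Be < B.

Si < N < Be < B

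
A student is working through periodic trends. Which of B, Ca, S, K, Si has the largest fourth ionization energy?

IE_4 is the cost of taking one more electron from the +3 cation: B³⁺ is the bare [He] core; Ca³⁺ is already 1 electron into the core; S³⁺ still has 3 valence electrons; K³⁺ is already 2 electrons into the core; Si³⁺ still has 1 valence electron.
Breaking into a closed-shell core is much more expensive than removing a leftover valence electron — K, Ca and B have the largest IE_4 here.
Valence configurations: S³⁺ [Ne]3s²3p¹, Si³⁺ [Ne]3s¹.
Tabulated IE_4 (kJ/mol): B 25026, Ca 6491, S 4556, K 5877, Si 4356.
Putting it together, IE_4: Si < S < K < Ca < B.

B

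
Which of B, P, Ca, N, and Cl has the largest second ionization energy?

N

The second ionization energy removes an electron from the +1 ion. For each element: B⁺ still has 2 valence electrons; P⁺ still has 4 valence electrons; Ca⁺ still has 1 valence electron; N⁺ still has 4 valence electrons; Cl⁺ still has 6 valence electrons.
All are still removing valence electrons, so compare the +1 ions as you would atoms: IE_2 generally rises across a period (higher Z_eff) and falls down a group (larger shell), subject to the usual subshell exceptions.
Valence configurations: B⁺ [He]2s², P⁺ [Ne]3s²3p², Ca⁺ [Ar]4s¹, N⁺ [He]2s²2p², Cl⁺ [Ne]3s²3p⁴.
Tabulated IE_2 (kJ/mol): B 2427, P 1907, Ca 1145, N 2856, Cl 2298.
Overall IE_2 order: Ca < P < Cl < B < N.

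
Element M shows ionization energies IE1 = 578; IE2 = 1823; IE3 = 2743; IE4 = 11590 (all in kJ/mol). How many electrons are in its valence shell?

3

Look for the largest jump between consecutive ionization energies: IE4/IE3 ≈ 4.2, far larger than any earlier ratio.
That jump marks the point where a core electron is being removed. So the atom has 3 valence electrons.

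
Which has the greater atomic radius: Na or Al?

Na

Na is in period 3, group 1; Al is in period 3, group 13.
Across a period the added protons contract the valence shell; down a group each new principal shell makes the atom larger.
All lie in period 3, so atomic radius increases right to left.
So Na has the greater atomic radius (Na > Al).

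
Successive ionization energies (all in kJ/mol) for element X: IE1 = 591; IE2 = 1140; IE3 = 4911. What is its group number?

Group 2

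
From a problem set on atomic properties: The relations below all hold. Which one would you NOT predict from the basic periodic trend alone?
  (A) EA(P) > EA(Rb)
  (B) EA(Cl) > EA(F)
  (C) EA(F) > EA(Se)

(B)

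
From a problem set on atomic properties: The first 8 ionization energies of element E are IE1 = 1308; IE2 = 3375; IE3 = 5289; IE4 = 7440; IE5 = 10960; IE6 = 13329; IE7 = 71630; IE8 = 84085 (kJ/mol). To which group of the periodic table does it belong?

Group 16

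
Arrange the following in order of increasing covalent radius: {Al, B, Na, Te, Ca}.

B is in period 2, group 13; Na is in period 3, group 1; Al is in period 3, group 13; Ca is in period 4, group 2; Te is in period 5, group 16.
Across a period the added protons contract the valence shell; down a group each new principal shell makes the atom larger.
Neither a single period nor a single group — weigh both effects.
Al > B: Al sits below B in group 13, so the down-group effect alone puts Al larger.
Te > Al: period and group pull opposite ways; the down-group shift dominates (136 vs 126 pm).
Na > Te: the two effects oppose for this pair; the across-period effect wins (155 vs 136 pm).
Ca > Na: period and group pull opposite ways; the down-group shift dominates (171 vs 155 pm).
For reference (pm): B 85, Na 155, Al 126, Ca 171, Te 136.
So from smallest to largest: B < Al < Te < Na < Ca.

B < Al < Te < Na < Ca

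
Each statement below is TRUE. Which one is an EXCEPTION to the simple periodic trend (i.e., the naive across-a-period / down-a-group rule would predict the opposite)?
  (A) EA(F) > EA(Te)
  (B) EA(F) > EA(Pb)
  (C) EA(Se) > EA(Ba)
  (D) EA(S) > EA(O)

(D)

The general trend: electron affinity increases across a period and decreases down a group.
(A) F (period 2, group 17) vs Te (period 5, group 16): the stated order agrees with the simple trend.
(B) F (period 2, group 17) vs Pb (period 6, group 14): the stated order agrees with the simple trend.
(C) Se (period 4, group 16) vs Ba (period 6, group 2): the stated order agrees with the simple trend.
(D) S (period 3, group 16) vs O (period 2, group 16): the stated order contradicts the simple trend.
The exception is (D): the compact 2p subshell of O repels the added electron more than S's larger 3p does.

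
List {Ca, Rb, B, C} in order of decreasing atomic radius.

Rb > Ca > B > C

B is in period 2, group 13; C is in period 2, group 14; Ca is in period 4, group 2; Rb is in period 5, group 1.
Atomic radius shrinks across a period as nuclear charge pulls the same shell inward, and grows down a group as new shells are added.
Here both period and group differ, so the two effects have to be weighed against each other.
B > C: B lies to the left of C in period 2, so the across-period effect alone puts B larger.
Ca > B: relative to B, both the across-period and down-group shifts push Ca's atomic radius up.
Rb > Ca: both effects reinforce here, so Rb is clearly the larger of the two.
Tabulated atomic radius (pm): B 85, C 75, Ca 171, Rb 210.
So from largest to smallest: Rb > Ca > B > C.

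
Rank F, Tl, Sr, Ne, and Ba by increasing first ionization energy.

Ba < Sr < Tl < F < Ne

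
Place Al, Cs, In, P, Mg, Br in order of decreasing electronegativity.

Br, P, In, Al, Mg, Cs

Mg is in period 3, group 2; Al is in period 3, group 13; P is in period 3, group 15; Br is in period 4, group 17; In is in period 5, group 13; Cs is in period 6, group 1.
EN rises left→right (higher Z_eff, smaller atoms) and falls top→bottom (larger, more shielded atoms).
These span different periods and groups, so the two trends combine.
Mg > Cs: both effects reinforce here, so Mg is clearly the higher of the two.
Al > Mg: Al lies to the right of Mg in period 3, so the across-period effect alone puts Al higher.
In > Al: this pair runs against the simple trend — see the exception note.
P > In: relative to In, both the across-period and down-group shifts push P's electronegativity up.
Br > P: the two effects oppose for this pair; the across-period effect wins (2.96 vs 2.19).
Note the exception: In has a higher electronegativity than Al, contrary to the simple trend — poor shielding by filled d (and f) subshells raises the heavier element's effective nuclear charge more than the simple down-group trend predicts.
Tabulated electronegativity (Pauling): Mg 1.31, Al 1.61, P 2.19, Br 2.96, In 1.78, Cs 0.79.
So from highest to lowest: Br > P > In > Al > Mg > Cs.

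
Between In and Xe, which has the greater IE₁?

Xe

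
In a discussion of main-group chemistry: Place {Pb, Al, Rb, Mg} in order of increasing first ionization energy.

Rb < Al < Pb < Mg

IE₁ increases left→right with effective nuclear charge and decreases top→bottom as the valence shell moves farther out.
These span different periods and groups, so the two trends combine.
Al > Rb: both effects reinforce here, so Al is clearly the higher of the two.
Pb > Al: the two effects oppose for this pair; the across-period effect wins (716 vs 578 kJ/mol).
Mg > Pb: period and group pull opposite ways; the down-group shift dominates (738 vs 716 kJ/mol).
Note the exception: Mg has a higher first ionization energy than Al, contrary to the simple trend — Al's single 3p electron is easier to remove than one from Mg's filled 3s².
Approximate values (kJ/mol): Mg 738, Al 578, Rb 403, Pb 716.
So from lowest to highest: Rb < Al < Pb < Mg.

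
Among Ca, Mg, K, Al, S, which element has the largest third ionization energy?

After 2 electrons have been removed, what remains? Ca²⁺ is the bare [Ar] core; Mg²⁺ is the bare [Ne] core; K²⁺ is already 1 electron into the core; Al²⁺ still has 1 valence electron; S²⁺ still has 4 valence electrons.
Breaking into a closed-shell core is much more expensive than removing a leftover valence electron — K, Ca and Mg have the largest IE_3 here.
Valence configurations: Al²⁺ [Ne]3s¹, S²⁺ [Ne]3s²3p².
Approximate IE_3 values (kJ/mol): Ca 4912, Mg 7733, K 4420, Al 2745, S 3357.
Hence IE_3: Al < S < K < Ca < Mg.

Mg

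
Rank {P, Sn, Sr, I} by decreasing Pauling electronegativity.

I, P, Sn, Sr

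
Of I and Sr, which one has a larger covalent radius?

Sr

Moving right in a period, electrons are added to the same shell under a stronger nuclear pull, so atoms get smaller; moving down, a new shell is opened and atoms get larger.
All lie in period 5, so atomic radius increases right to left.
So Sr has the larger covalent radius (Sr > I).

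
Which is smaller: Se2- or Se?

Forming Se2- adds 2 electrons to Se. More electron–electron repulsion in the same shell, with unchanged nuclear charge, lets the cloud expand.
An anion is larger than its parent atom: Se2- > Se.

Se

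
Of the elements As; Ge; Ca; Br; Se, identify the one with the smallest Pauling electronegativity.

Ca is in period 4, group 2; Ge is in period 4, group 14; As is in period 4, group 15; Se is in period 4, group 16; Br is in period 4, group 17.
Electronegativity increases across a period and decreases down a group, tracking effective nuclear charge and atomic size.
All lie in period 4, so electronegativity increases left to right.
The smallest Pauling electronegativity among these belongs to Ca.

Ca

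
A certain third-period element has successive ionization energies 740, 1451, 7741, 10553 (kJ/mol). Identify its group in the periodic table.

Group 2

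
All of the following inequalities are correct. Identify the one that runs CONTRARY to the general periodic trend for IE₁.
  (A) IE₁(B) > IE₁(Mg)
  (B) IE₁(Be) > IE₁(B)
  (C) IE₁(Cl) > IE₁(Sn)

The general trend: IE₁ increases across a period and decreases down a group.
(A) B (period 2, group 13) vs Mg (period 3, group 2): the stated order agrees with the simple trend.
(B) Be (period 2, group 2) vs B (period 2, group 13): the stated order contradicts the simple trend.
(C) Cl (period 3, group 17) vs Sn (period 5, group 14): the stated order agrees with the simple trend.
The exception is (B): removing B's lone 2p electron is easier than breaking Be's filled 2s².

(B)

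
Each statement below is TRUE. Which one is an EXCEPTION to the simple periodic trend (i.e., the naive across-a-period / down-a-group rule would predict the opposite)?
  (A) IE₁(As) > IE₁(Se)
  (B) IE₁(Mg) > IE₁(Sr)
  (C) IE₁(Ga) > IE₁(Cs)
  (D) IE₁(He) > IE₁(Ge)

(A)

The general trend: IE₁ increases across a period and decreases down a group.
(A) As (period 4, group 15) vs Se (period 4, group 16): the stated order contradicts the simple trend.
(B) Mg (period 3, group 2) vs Sr (period 5, group 2): the stated order agrees with the simple trend.
(C) Ga (period 4, group 13) vs Cs (period 6, group 1): the stated order agrees with the simple trend.
(D) He (period 1, group 18) vs Ge (period 4, group 14): the stated order agrees with the simple trend.
The exception is (A): Se (4p⁴) ionizes more easily than half-filled As (4p³).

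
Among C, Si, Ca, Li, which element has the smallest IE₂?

Ca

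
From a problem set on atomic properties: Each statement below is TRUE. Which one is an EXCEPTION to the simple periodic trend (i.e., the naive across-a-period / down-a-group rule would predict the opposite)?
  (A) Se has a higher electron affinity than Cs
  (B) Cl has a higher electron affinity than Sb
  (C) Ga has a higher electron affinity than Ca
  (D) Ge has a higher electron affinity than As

The general trend: electron affinity increases across a period and decreases down a group.
(A) Se (period 4, group 16) vs Cs (period 6, group 1): the stated order agrees with the simple trend.
(B) Cl (period 3, group 17) vs Sb (period 5, group 15): the stated order agrees with the simple trend.
(C) Ga (period 4, group 13) vs Ca (period 4, group 2): the stated order agrees with the simple trend.
(D) Ge (period 4, group 14) vs As (period 4, group 15): the stated order contradicts the simple trend.
The exception is (D): adding an electron to As's half-filled 4p³ is unfavourable, so Ge (4p²) has the more exothermic EA.

(D)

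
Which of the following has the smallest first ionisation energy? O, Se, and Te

O is in period 2, group 16; Se is in period 4, group 16; Te is in period 5, group 16.
Removing the outermost electron gets harder across a period and easier down a group.
All are in group 16, so first ionization energy increases up the group.
The smallest first ionisation energy among these belongs to Te.

Te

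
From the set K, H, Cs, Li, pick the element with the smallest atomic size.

H

H is in period 1, group 1; Li is in period 2, group 1; K is in period 4, group 1; Cs is in period 6, group 1.
Radius decreases left→right (rising Z_eff, same n) and increases top→bottom (higher n).
All are in group 1, so atomic radius increases down the group.
The smallest atomic size among these belongs to H.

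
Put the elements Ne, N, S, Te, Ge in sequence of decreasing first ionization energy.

N is in period 2, group 15; Ne is in period 2, group 18; S is in period 3, group 16; Ge is in period 4, group 14; Te is in period 5, group 16.
First ionization energy rises across a period (greater Z_eff holds electrons more tightly) and falls down a group (valence electrons are farther from the nucleus).
Here both period and group differ, so the two effects have to be weighed against each other.
Te > Ge: the two effects oppose for this pair; the across-period effect wins (869 vs 762 kJ/mol).
S > Te: they share group 16; the group trend gives S the larger value.
N > S: period and group pull opposite ways; the down-group shift dominates (1402 vs 1000 kJ/mol).
Ne > N: Ne lies to the right of N in period 2, so the across-period effect alone puts Ne higher.
Tabulated first ionization energy (kJ/mol): N 1402, Ne 2081, S 1000, Ge 762, Te 869.
So from highest to lowest: Ne > N > S > Te > Ge.

Ne > N > S > Te > Ge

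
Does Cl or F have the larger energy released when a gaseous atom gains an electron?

Cl

F is in period 2, group 17; Cl is in period 3, group 17.
Adding an electron releases more energy for atoms nearer the top right (short of the noble gases).
All are in group 17; the group trend (electron affinity increases up the group) applies, with the exception below.
Note the exception: Cl has a higher electron affinity than F, contrary to the simple trend — F's small 2p subshell makes the incoming electron feel strong e⁻–e⁻ repulsion, so Cl actually releases more energy on gaining an electron.
Tabulated electron affinity (kJ/mol): F 328, Cl 349.
So Cl has the larger energy released when a gaseous atom gains an electron (Cl > F).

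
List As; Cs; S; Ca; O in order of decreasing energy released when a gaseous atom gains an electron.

O is in period 2, group 16; S is in period 3, group 16; Ca is in period 4, group 2; As is in period 4, group 15; Cs is in period 6, group 1.
Electron affinity generally becomes more exothermic across a period toward the halogens and less exothermic down a group.
Here both period and group differ, so the two effects have to be weighed against each other.
Cs > Ca: this pair runs against the simple trend — see the exception note.
As > Cs: both effects reinforce here, so As is clearly the higher of the two.
O > As: relative to As, both the across-period and down-group shifts push O's electron affinity up.
S > O: this pair runs against the simple trend — see the exception note.
Note the exception: Cs has a higher electron affinity than Ca, contrary to the simple trend — adding an electron to Ca (ns²) has to open a new, higher-energy np subshell, which is unfavourable.
Note the exception: S has a higher electron affinity than O, contrary to the simple trend — the compact 2p subshell of O repels the added electron more than S's larger 3p does.
For reference (kJ/mol): O 141, S 200, Ca 2, As 78, Cs 46.
So from highest to lowest: S > O > As > Cs > Ca.

S > O > As > Cs > Ca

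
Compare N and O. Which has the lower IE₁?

O

IE₁ increases left→right with effective nuclear charge and decreases top→bottom as the valence shell moves farther out.
All lie in period 2; the across-period trend (first ionization energy increases left to right) applies, with the exception below.
Note the exception: N has a higher first ionization energy than O, contrary to the simple trend — pairing an electron in O's 2p⁴ costs repulsion energy, so O ionizes more easily than half-filled N (2p³).
Approximate values (kJ/mol): N 1402, O 1314.
So O has the lower IE₁ (O < N).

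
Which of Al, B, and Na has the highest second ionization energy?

IE_2 is the cost of taking one more electron from the +1 cation: Al⁺ still has 2 valence electrons; B⁺ still has 2 valence electrons; Na⁺ is the bare [Ne] core.
Breaking into a closed-shell core is much more expensive than removing a leftover valence electron — Na has the largest IE_2 here.
Valence configurations: Al⁺ [Ne]3s², B⁺ [He]2s².
The numbers (kJ/mol): Al 1817, B 2427, Na 4562.
So the second ionization energies run Al < B < Na.

Na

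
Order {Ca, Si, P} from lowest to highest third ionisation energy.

P < Si < Ca

The third ionization energy removes an electron from the +2 ion. For each element: Ca²⁺ is the bare [Ar] core; Si²⁺ still has 2 valence electrons; P²⁺ still has 3 valence electrons.
Core electrons are held far more tightly than valence electrons, so Ca tops the IE_3 order.
Valence configurations: Si²⁺ [Ne]3s², P²⁺ [Ne]3s²3p¹.
P²⁺ loses a lone 3p electron whereas Si²⁺ must break into a filled 3s² pair, so IE_3(Si) > IE_3(P) even though P has the higher nuclear charge.
The numbers (kJ/mol): Ca 4912, Si 3232, P 2914.
Overall IE_3 order: P < Si < Ca.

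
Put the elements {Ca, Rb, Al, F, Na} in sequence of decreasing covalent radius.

Radius decreases left→right (rising Z_eff, same n) and increases top→bottom (higher n).
These span different periods and groups, so the two trends combine.
Al > F: both effects reinforce here, so Al is clearly the larger of the two.
Na > Al: both are in period 3; the period trend gives Na the larger value.
Ca > Na: period and group pull opposite ways; the down-group shift dominates (171 vs 155 pm).
Rb > Ca: both effects reinforce here, so Rb is clearly the larger of the two.
Approximate values (pm): F 64, Na 155, Al 126, Ca 171, Rb 210.
So from largest to smallest: Rb > Ca > Na > Al > F.

Rb, Ca, Na, Al, F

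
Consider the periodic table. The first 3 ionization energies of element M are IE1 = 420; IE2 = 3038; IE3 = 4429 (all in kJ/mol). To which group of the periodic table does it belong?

Group 1

Look for the largest jump between consecutive ionization energies: IE2/IE1 ≈ 7.2, far larger than any earlier ratio.
That jump marks the point where a core electron is being removed. So the atom has 1 valence electron.
A main-group element with 1 valence electron is in group 1.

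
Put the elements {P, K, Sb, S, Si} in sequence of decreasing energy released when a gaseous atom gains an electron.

S, Si, Sb, P, K

Si is in period 3, group 14; P is in period 3, group 15; S is in period 3, group 16; K is in period 4, group 1; Sb is in period 5, group 15.
Adding an electron releases more energy for atoms nearer the top right (short of the noble gases).
Here both period and group differ, so the two effects have to be weighed against each other.
P > K: relative to K, both the across-period and down-group shifts push P's electron affinity up.
Sb > P: this pair runs against the simple trend — see the exception note.
Si > Sb: period and group pull opposite ways; the down-group shift dominates (134 vs 103 kJ/mol).
S > Si: both are in period 3; the period trend gives S the larger value.
Note the exception: Sb has a higher electron affinity than P, contrary to the simple trend — both are half-filled np³, but the pairing/repulsion penalty for the added electron shrinks as the p orbitals become larger and more diffuse down the group, and for Sb that outweighs the weaker nuclear attraction.
Note the exception: Si has a higher electron affinity than P, contrary to the simple trend — adding an electron to P's half-filled 3p³ is unfavourable, so Si (3p²) has the more exothermic EA.
Approximate values (kJ/mol): Si 134, P 72, S 200, K 48, Sb 103.
So from highest to lowest: S > Si > Sb > P > K.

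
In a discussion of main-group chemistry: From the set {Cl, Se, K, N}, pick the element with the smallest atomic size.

N

N is in period 2, group 15; Cl is in period 3, group 17; K is in period 4, group 1; Se is in period 4, group 16.
Across a period the added protons contract the valence shell; down a group each new principal shell makes the atom larger.
These span different periods and groups, so the two trends combine.
Cl > N: period and group pull opposite ways; the down-group shift dominates (99 vs 71 pm).
Se > Cl: relative to Cl, both the across-period and down-group shifts push Se's atomic radius up.
K > Se: K lies to the left of Se in period 4, so the across-period effect alone puts K larger.
For reference (pm): N 71, Cl 99, K 196, Se 116.
The smallest atomic size among these belongs to N.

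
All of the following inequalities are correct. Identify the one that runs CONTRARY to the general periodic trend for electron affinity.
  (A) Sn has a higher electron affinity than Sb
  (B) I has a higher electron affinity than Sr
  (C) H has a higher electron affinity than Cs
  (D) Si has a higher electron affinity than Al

(A)

The general trend: electron affinity increases across a period and decreases down a group.
(A) Sn (period 5, group 14) vs Sb (period 5, group 15): the stated order contradicts the simple trend.
(B) I (period 5, group 17) vs Sr (period 5, group 2): the stated order agrees with the simple trend.
(C) H (period 1, group 1) vs Cs (period 6, group 1): the stated order agrees with the simple trend.
(D) Si (period 3, group 14) vs Al (period 3, group 13): the stated order agrees with the simple trend.
The exception is (A): adding an electron to Sb's half-filled 5p³ is unfavourable, so Sn has the more exothermic EA.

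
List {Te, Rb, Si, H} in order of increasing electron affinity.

H is in period 1, group 1; Si is in period 3, group 14; Rb is in period 5, group 1; Te is in period 5, group 16.
Electron affinity generally becomes more exothermic across a period toward the halogens and less exothermic down a group.
These span different periods and groups, so the two trends combine.
H > Rb: H sits above Rb in group 1, so the down-group effect alone puts H higher.
Si > H: period and group pull opposite ways; the across-period shift dominates (134 vs 73 kJ/mol).
Te > Si: period and group pull opposite ways; the across-period shift dominates (190 vs 134 kJ/mol).
Approximate values (kJ/mol): H 73, Si 134, Rb 47, Te 190.
So from lowest to highest: Rb < H < Si < Te.

Rb, H, Si, Te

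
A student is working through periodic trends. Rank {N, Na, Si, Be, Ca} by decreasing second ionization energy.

Na > N > Be > Si > Ca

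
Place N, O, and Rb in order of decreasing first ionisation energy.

N > O > Rb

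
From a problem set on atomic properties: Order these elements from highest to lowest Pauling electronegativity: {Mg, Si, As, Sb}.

Mg is in period 3, group 2; Si is in period 3, group 14; As is in period 4, group 15; Sb is in period 5, group 15.
Atoms toward the upper right of the periodic table pull bonding electrons most strongly.
These span different periods and groups, so the two trends combine.
Si > Mg: both are in period 3; the period trend gives Si the larger value.
Sb > Si: period and group pull opposite ways; the across-period shift dominates (2.05 vs 1.90).
As > Sb: As sits above Sb in group 15, so the down-group effect alone puts As higher.
For reference (Pauling): Mg 1.31, Si 1.90, As 2.18, Sb 2.05.
So from highest to lowest: As > Sb > Si > Mg.

As > Sb > Si > Mg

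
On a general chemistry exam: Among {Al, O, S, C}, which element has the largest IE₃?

O

After 2 electrons have been removed, what remains? Al²⁺ still has 1 valence electron; O²⁺ still has 4 valence electrons; S²⁺ still has 4 valence electrons; C²⁺ still has 2 valence electrons.
All are still removing valence electrons, so compare the +2 ions as you would atoms: IE_3 generally rises across a period (higher Z_eff) and falls down a group (larger shell), subject to the usual subshell exceptions.
Valence configurations: Al²⁺ [Ne]3s¹, O²⁺ [He]2s²2p², S²⁺ [Ne]3s²3p², C²⁺ [He]2s².
Tabulated IE_3 (kJ/mol): Al 2745, O 5300, S 3357, C 4620.
Hence IE_3: Al < S < C < O.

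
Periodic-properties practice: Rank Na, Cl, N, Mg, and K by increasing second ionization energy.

Consider each +1 ion: Na⁺ is the bare [Ne] core; Cl⁺ still has 6 valence electrons; N⁺ still has 4 valence electrons; Mg⁺ still has 1 valence electron; K⁺ is the bare [Ar] core.
Core electrons are held far more tightly than valence electrons, so K and Na top the IE_2 order.
Valence configurations: Cl⁺ [Ne]3s²3p⁴, N⁺ [He]2s²2p², Mg⁺ [Ne]3s¹.
Tabulated IE_2 (kJ/mol): Na 4562, Cl 2298, N 2856, Mg 1451, K 3052.
Putting it together, IE_2: Mg < Cl < N < K < Na.

Mg < Cl < N < K < Na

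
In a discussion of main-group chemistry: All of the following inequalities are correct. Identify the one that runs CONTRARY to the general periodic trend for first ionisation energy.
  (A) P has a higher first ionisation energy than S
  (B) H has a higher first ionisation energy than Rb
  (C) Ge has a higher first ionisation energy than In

(A)

The general trend: first ionisation energy increases across a period and decreases down a group.
(A) P (period 3, group 15) vs S (period 3, group 16): the stated order contradicts the simple trend.
(B) H (period 1, group 1) vs Rb (period 5, group 1): the stated order agrees with the simple trend.
(C) Ge (period 4, group 14) vs In (period 5, group 13): the stated order agrees with the simple trend.
The exception is (A): S (3p⁴) ionizes more easily than half-filled P (3p³) because the paired 3p electron in S is pushed out by e⁻–e⁻ repulsion.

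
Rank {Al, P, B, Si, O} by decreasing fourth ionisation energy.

The fourth ionization energy removes an electron from the +3 ion. For each element: Al³⁺ is the bare [Ne] core; P³⁺ still has 2 valence electrons; B³⁺ is the bare [He] core; Si³⁺ still has 1 valence electron; O³⁺ still has 3 valence electrons.
Pulling an electron out of a noble-gas core costs far more than removing a remaining valence electron, so Al and B sit at the high end of IE_4.
Valence configurations: P³⁺ [Ne]3s², Si³⁺ [Ne]3s¹, O³⁺ [He]2s²2p¹.
The numbers (kJ/mol): Al 11577, P 4964, B 25026, Si 4356, O 7469.
So the fourth ionization energies run Si < P < O < Al < B.

B > Al > O > P > Si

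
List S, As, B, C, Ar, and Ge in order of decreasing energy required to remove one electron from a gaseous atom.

Ar > C > S > As > B > Ge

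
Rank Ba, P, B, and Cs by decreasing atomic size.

Radius decreases left→right (rising Z_eff, same n) and increases top→bottom (higher n).
These span different periods and groups, so the two trends combine.
P > B: period and group pull opposite ways; the down-group shift dominates (111 vs 85 pm).
Ba > P: both effects reinforce here, so Ba is clearly the larger of the two.
Cs > Ba: both are in period 6; the period trend gives Cs the larger value.
For reference (pm): B 85, P 111, Cs 232, Ba 196.
So from largest to smallest: Cs > Ba > P > B.

Cs, Ba, P, B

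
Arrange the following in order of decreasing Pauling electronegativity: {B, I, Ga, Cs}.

I, B, Ga, Cs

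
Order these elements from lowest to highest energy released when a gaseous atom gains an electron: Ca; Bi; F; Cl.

Ca < Bi < F < Cl

Electron affinity generally becomes more exothermic across a period toward the halogens and less exothermic down a group.
Neither a single period nor a single group — weigh both effects.
Bi > Ca: period and group pull opposite ways; the across-period shift dominates (91 vs 2 kJ/mol).
F > Bi: relative to Bi, both the across-period and down-group shifts push F's electron affinity up.
Cl > F: this pair runs against the simple trend — see the exception note.
Note the exception: Cl has a higher electron affinity than F, contrary to the simple trend — F's small 2p subshell makes the incoming electron feel strong e⁻–e⁻ repulsion, so Cl actually releases more energy on gaining an electron.
For reference (kJ/mol): F 328, Cl 349, Ca 2, Bi 91.
So from lowest to highest: Ca < Bi < F < Cl.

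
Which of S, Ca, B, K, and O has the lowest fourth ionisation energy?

S

IE_4 is the cost of taking one more electron from the +3 cation: S³⁺ still has 3 valence electrons; Ca³⁺ is already 1 electron into the core; B³⁺ is the bare [He] core; K³⁺ is already 2 electrons into the core; O³⁺ still has 3 valence electrons.
Usually core removal costs more than valence removal, but here the competition is close: a tightly held n=2 valence electron can cost more to remove than an n=3 core electron, so the actual values have to decide it.
Valence configurations: S³⁺ [Ne]3s²3p¹, O³⁺ [He]2s²2p¹.
The numbers (kJ/mol): S 4556, Ca 6491, B 25026, K 5877, O 7469.
Overall IE_4 order: S < K < Ca < O < B.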